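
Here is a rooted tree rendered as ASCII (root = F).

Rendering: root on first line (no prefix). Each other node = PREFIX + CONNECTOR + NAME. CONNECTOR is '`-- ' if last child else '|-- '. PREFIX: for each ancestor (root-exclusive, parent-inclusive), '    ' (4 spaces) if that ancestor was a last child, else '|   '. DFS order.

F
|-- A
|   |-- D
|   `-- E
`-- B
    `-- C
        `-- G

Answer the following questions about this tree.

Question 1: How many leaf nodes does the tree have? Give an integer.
Answer: 3

Derivation:
Leaves (nodes with no children): D, E, G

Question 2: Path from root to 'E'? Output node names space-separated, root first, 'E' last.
Answer: F A E

Derivation:
Walk down from root: F -> A -> E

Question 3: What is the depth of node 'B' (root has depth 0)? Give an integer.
Answer: 1

Derivation:
Path from root to B: F -> B
Depth = number of edges = 1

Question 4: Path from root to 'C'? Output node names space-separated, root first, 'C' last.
Answer: F B C

Derivation:
Walk down from root: F -> B -> C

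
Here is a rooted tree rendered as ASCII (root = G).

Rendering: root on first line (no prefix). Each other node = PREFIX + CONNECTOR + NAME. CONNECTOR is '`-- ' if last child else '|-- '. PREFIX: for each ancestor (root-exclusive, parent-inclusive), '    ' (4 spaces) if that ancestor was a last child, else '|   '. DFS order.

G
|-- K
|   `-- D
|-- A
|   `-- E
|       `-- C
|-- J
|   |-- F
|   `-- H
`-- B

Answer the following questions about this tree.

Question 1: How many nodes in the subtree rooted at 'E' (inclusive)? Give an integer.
Subtree rooted at E contains: C, E
Count = 2

Answer: 2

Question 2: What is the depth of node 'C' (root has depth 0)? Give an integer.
Path from root to C: G -> A -> E -> C
Depth = number of edges = 3

Answer: 3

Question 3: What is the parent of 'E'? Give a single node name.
Answer: A

Derivation:
Scan adjacency: E appears as child of A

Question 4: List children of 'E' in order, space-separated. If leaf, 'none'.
Answer: C

Derivation:
Node E's children (from adjacency): C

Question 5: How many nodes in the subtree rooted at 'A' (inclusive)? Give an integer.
Subtree rooted at A contains: A, C, E
Count = 3

Answer: 3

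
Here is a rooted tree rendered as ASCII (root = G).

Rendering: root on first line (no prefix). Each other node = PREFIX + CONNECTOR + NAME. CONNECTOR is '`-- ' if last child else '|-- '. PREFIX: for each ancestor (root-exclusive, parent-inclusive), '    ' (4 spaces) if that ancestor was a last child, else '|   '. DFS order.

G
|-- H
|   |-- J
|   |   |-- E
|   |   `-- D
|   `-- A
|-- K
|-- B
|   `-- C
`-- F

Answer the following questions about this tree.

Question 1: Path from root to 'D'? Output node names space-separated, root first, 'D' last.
Walk down from root: G -> H -> J -> D

Answer: G H J D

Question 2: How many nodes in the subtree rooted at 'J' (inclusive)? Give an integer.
Subtree rooted at J contains: D, E, J
Count = 3

Answer: 3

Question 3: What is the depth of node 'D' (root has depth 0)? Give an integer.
Answer: 3

Derivation:
Path from root to D: G -> H -> J -> D
Depth = number of edges = 3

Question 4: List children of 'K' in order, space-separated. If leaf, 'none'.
Answer: none

Derivation:
Node K's children (from adjacency): (leaf)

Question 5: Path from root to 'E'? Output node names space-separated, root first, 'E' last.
Answer: G H J E

Derivation:
Walk down from root: G -> H -> J -> E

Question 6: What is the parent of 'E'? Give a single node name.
Answer: J

Derivation:
Scan adjacency: E appears as child of J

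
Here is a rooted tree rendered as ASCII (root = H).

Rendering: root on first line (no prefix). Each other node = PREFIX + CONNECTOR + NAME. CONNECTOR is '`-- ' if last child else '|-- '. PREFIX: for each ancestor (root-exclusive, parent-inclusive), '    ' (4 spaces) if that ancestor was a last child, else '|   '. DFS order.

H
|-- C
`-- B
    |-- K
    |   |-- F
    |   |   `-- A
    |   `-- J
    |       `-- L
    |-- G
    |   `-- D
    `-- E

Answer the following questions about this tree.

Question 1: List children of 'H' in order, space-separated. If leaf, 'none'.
Answer: C B

Derivation:
Node H's children (from adjacency): C, B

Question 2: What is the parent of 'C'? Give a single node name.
Scan adjacency: C appears as child of H

Answer: H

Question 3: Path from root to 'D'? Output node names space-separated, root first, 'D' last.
Walk down from root: H -> B -> G -> D

Answer: H B G D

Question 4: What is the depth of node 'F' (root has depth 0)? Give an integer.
Answer: 3

Derivation:
Path from root to F: H -> B -> K -> F
Depth = number of edges = 3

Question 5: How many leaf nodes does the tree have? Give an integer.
Leaves (nodes with no children): A, C, D, E, L

Answer: 5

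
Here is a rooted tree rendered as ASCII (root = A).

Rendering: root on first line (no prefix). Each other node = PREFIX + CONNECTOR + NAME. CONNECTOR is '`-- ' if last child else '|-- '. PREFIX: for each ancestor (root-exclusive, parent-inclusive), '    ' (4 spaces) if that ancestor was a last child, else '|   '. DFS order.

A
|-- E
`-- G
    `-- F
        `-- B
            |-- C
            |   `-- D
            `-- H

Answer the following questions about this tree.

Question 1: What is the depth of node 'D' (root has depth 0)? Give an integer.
Path from root to D: A -> G -> F -> B -> C -> D
Depth = number of edges = 5

Answer: 5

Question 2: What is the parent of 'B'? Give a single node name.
Scan adjacency: B appears as child of F

Answer: F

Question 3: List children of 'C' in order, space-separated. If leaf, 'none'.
Node C's children (from adjacency): D

Answer: D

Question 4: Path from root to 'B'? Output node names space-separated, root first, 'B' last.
Walk down from root: A -> G -> F -> B

Answer: A G F B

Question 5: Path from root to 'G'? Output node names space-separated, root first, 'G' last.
Walk down from root: A -> G

Answer: A G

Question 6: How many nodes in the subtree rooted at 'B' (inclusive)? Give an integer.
Answer: 4

Derivation:
Subtree rooted at B contains: B, C, D, H
Count = 4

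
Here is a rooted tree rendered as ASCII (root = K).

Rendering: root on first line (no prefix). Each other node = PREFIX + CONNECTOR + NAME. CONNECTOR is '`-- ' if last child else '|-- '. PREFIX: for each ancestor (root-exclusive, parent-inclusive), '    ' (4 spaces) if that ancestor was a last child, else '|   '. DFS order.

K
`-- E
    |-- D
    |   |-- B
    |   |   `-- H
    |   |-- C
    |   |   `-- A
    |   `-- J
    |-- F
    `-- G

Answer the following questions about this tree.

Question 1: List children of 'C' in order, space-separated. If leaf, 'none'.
Answer: A

Derivation:
Node C's children (from adjacency): A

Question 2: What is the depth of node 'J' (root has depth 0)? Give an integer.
Path from root to J: K -> E -> D -> J
Depth = number of edges = 3

Answer: 3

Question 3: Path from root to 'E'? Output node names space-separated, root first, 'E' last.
Walk down from root: K -> E

Answer: K E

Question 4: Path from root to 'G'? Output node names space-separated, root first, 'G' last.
Walk down from root: K -> E -> G

Answer: K E G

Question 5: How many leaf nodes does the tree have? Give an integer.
Answer: 5

Derivation:
Leaves (nodes with no children): A, F, G, H, J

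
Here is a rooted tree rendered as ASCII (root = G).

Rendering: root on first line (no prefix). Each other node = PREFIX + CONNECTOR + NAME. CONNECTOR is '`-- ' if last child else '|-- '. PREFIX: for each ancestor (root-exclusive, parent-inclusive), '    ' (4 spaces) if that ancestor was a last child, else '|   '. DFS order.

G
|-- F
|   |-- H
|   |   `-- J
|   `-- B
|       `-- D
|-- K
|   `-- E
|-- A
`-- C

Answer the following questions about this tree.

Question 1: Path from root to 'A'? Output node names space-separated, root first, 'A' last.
Answer: G A

Derivation:
Walk down from root: G -> A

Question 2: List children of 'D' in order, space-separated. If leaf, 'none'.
Node D's children (from adjacency): (leaf)

Answer: none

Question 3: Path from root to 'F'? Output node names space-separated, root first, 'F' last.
Answer: G F

Derivation:
Walk down from root: G -> F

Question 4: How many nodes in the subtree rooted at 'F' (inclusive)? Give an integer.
Subtree rooted at F contains: B, D, F, H, J
Count = 5

Answer: 5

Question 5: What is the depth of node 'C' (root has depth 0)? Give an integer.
Path from root to C: G -> C
Depth = number of edges = 1

Answer: 1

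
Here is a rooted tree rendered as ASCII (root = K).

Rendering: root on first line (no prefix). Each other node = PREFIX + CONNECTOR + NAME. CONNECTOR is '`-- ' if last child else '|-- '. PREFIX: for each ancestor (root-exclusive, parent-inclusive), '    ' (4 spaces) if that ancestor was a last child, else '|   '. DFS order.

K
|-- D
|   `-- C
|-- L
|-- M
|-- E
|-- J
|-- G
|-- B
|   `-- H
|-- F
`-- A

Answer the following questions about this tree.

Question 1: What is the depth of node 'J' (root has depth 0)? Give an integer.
Path from root to J: K -> J
Depth = number of edges = 1

Answer: 1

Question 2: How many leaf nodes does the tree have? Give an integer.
Leaves (nodes with no children): A, C, E, F, G, H, J, L, M

Answer: 9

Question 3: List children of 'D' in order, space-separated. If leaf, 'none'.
Answer: C

Derivation:
Node D's children (from adjacency): C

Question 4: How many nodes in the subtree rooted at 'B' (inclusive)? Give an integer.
Subtree rooted at B contains: B, H
Count = 2

Answer: 2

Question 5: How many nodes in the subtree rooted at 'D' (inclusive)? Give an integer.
Answer: 2

Derivation:
Subtree rooted at D contains: C, D
Count = 2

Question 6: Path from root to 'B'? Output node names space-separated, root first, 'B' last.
Answer: K B

Derivation:
Walk down from root: K -> B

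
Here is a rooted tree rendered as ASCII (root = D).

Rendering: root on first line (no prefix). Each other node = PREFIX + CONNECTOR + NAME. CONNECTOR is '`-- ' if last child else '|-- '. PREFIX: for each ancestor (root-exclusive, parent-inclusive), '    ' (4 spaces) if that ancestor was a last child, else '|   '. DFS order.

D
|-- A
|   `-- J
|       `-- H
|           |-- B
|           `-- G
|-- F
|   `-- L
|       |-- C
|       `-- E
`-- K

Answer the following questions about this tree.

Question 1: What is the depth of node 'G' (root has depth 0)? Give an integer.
Answer: 4

Derivation:
Path from root to G: D -> A -> J -> H -> G
Depth = number of edges = 4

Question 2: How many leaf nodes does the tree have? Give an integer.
Answer: 5

Derivation:
Leaves (nodes with no children): B, C, E, G, K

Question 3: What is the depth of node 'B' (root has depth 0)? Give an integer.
Path from root to B: D -> A -> J -> H -> B
Depth = number of edges = 4

Answer: 4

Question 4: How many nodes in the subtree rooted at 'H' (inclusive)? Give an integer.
Answer: 3

Derivation:
Subtree rooted at H contains: B, G, H
Count = 3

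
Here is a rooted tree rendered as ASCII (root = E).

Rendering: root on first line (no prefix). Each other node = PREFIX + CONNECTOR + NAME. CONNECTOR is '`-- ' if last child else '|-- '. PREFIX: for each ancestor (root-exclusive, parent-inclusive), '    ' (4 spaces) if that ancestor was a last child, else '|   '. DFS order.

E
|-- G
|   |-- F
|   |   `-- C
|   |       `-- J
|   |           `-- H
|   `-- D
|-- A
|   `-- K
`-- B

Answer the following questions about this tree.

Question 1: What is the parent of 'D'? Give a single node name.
Scan adjacency: D appears as child of G

Answer: G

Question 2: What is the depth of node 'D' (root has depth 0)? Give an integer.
Answer: 2

Derivation:
Path from root to D: E -> G -> D
Depth = number of edges = 2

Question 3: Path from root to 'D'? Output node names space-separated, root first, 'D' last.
Answer: E G D

Derivation:
Walk down from root: E -> G -> D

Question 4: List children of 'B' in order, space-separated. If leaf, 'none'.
Answer: none

Derivation:
Node B's children (from adjacency): (leaf)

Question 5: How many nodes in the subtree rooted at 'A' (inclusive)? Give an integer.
Subtree rooted at A contains: A, K
Count = 2

Answer: 2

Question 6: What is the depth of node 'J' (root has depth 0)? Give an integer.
Answer: 4

Derivation:
Path from root to J: E -> G -> F -> C -> J
Depth = number of edges = 4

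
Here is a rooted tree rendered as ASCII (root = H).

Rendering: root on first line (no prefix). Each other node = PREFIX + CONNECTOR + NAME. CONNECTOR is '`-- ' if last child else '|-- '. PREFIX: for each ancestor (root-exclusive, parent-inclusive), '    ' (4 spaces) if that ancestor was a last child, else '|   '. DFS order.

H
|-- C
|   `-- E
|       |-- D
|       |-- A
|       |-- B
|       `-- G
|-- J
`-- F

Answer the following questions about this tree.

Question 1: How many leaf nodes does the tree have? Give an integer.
Answer: 6

Derivation:
Leaves (nodes with no children): A, B, D, F, G, J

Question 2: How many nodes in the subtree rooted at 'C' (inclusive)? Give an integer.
Answer: 6

Derivation:
Subtree rooted at C contains: A, B, C, D, E, G
Count = 6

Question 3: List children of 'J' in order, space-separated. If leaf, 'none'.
Node J's children (from adjacency): (leaf)

Answer: none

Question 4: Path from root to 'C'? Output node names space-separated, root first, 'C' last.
Walk down from root: H -> C

Answer: H C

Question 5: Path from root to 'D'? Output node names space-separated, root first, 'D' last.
Walk down from root: H -> C -> E -> D

Answer: H C E D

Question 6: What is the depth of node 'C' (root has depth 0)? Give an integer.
Path from root to C: H -> C
Depth = number of edges = 1

Answer: 1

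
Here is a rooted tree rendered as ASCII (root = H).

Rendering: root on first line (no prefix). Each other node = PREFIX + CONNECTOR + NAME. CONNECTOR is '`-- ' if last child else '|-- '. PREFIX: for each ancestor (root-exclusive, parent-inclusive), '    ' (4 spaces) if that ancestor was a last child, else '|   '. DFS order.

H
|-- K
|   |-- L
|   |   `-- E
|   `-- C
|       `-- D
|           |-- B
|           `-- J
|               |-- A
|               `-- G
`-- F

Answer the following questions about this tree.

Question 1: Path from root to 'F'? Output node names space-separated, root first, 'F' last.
Answer: H F

Derivation:
Walk down from root: H -> F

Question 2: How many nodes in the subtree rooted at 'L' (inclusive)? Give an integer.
Answer: 2

Derivation:
Subtree rooted at L contains: E, L
Count = 2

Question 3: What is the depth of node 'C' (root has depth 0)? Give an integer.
Path from root to C: H -> K -> C
Depth = number of edges = 2

Answer: 2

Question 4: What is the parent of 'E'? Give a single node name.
Scan adjacency: E appears as child of L

Answer: L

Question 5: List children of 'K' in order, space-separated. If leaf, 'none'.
Node K's children (from adjacency): L, C

Answer: L C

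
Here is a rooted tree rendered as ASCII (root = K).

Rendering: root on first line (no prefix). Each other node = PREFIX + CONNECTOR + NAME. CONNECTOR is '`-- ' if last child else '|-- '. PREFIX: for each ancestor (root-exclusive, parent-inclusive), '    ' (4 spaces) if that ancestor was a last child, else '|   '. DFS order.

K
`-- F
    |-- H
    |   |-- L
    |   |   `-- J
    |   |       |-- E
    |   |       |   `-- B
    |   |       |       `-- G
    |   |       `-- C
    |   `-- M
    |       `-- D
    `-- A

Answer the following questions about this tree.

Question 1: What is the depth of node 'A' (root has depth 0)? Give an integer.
Path from root to A: K -> F -> A
Depth = number of edges = 2

Answer: 2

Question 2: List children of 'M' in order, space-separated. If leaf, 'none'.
Answer: D

Derivation:
Node M's children (from adjacency): D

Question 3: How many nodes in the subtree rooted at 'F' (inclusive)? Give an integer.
Subtree rooted at F contains: A, B, C, D, E, F, G, H, J, L, M
Count = 11

Answer: 11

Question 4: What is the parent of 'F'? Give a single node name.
Answer: K

Derivation:
Scan adjacency: F appears as child of K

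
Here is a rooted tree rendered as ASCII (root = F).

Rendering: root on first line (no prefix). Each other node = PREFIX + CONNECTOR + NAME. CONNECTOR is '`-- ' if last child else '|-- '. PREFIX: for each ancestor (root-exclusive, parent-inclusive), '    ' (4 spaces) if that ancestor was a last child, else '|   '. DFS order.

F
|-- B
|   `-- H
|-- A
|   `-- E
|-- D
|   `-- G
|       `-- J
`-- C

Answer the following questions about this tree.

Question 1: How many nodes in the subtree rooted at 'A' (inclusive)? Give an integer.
Answer: 2

Derivation:
Subtree rooted at A contains: A, E
Count = 2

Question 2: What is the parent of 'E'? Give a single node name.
Answer: A

Derivation:
Scan adjacency: E appears as child of A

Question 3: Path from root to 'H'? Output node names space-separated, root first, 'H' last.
Walk down from root: F -> B -> H

Answer: F B H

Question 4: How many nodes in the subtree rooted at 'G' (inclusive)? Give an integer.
Answer: 2

Derivation:
Subtree rooted at G contains: G, J
Count = 2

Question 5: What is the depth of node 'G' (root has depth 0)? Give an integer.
Answer: 2

Derivation:
Path from root to G: F -> D -> G
Depth = number of edges = 2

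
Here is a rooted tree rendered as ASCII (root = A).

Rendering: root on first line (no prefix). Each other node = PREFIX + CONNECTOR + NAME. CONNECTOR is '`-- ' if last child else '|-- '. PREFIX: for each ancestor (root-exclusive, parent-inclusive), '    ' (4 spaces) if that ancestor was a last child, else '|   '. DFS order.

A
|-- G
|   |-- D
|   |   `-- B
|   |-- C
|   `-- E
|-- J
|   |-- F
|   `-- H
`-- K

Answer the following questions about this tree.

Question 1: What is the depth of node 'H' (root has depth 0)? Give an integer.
Path from root to H: A -> J -> H
Depth = number of edges = 2

Answer: 2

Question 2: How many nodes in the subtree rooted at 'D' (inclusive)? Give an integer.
Answer: 2

Derivation:
Subtree rooted at D contains: B, D
Count = 2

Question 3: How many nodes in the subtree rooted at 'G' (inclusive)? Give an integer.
Subtree rooted at G contains: B, C, D, E, G
Count = 5

Answer: 5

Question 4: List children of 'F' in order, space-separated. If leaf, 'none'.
Node F's children (from adjacency): (leaf)

Answer: none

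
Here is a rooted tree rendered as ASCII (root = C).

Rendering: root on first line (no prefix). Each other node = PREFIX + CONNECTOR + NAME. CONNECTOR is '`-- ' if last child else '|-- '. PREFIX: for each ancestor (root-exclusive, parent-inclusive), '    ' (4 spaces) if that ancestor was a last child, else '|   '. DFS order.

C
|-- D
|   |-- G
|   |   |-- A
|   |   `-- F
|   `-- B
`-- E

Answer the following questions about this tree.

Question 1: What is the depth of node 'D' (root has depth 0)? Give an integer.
Answer: 1

Derivation:
Path from root to D: C -> D
Depth = number of edges = 1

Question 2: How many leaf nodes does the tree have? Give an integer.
Leaves (nodes with no children): A, B, E, F

Answer: 4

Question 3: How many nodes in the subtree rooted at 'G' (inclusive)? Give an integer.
Answer: 3

Derivation:
Subtree rooted at G contains: A, F, G
Count = 3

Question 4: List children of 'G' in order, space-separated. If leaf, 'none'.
Node G's children (from adjacency): A, F

Answer: A F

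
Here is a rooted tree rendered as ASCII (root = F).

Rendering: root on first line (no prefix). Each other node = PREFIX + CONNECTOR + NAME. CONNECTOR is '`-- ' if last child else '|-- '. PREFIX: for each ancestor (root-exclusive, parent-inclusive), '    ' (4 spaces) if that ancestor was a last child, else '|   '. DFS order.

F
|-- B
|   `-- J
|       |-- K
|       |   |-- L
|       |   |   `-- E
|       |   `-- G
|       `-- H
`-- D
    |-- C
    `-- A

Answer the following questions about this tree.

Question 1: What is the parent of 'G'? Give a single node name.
Scan adjacency: G appears as child of K

Answer: K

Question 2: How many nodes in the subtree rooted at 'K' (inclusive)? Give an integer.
Subtree rooted at K contains: E, G, K, L
Count = 4

Answer: 4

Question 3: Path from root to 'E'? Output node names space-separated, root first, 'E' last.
Answer: F B J K L E

Derivation:
Walk down from root: F -> B -> J -> K -> L -> E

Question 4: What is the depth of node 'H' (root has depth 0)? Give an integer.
Path from root to H: F -> B -> J -> H
Depth = number of edges = 3

Answer: 3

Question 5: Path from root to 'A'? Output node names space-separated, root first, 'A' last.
Answer: F D A

Derivation:
Walk down from root: F -> D -> A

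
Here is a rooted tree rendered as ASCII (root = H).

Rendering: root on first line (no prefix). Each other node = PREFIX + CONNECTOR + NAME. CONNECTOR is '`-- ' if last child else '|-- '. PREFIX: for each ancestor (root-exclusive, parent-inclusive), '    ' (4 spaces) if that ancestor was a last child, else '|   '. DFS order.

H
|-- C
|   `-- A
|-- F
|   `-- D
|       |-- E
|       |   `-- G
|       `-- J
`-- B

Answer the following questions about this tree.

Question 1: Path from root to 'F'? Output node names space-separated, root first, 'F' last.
Answer: H F

Derivation:
Walk down from root: H -> F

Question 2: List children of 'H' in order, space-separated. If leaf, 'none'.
Answer: C F B

Derivation:
Node H's children (from adjacency): C, F, B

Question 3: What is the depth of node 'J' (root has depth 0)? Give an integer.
Path from root to J: H -> F -> D -> J
Depth = number of edges = 3

Answer: 3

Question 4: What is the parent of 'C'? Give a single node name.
Answer: H

Derivation:
Scan adjacency: C appears as child of H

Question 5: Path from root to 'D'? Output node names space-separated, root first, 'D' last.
Walk down from root: H -> F -> D

Answer: H F D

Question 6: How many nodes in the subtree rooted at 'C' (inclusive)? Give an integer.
Answer: 2

Derivation:
Subtree rooted at C contains: A, C
Count = 2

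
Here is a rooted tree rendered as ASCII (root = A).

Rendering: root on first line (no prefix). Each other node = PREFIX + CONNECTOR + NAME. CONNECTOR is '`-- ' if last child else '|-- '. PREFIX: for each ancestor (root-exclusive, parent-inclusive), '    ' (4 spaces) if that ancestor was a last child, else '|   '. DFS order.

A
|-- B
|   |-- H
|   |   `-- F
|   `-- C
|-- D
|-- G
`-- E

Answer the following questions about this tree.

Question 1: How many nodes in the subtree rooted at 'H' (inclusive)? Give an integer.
Subtree rooted at H contains: F, H
Count = 2

Answer: 2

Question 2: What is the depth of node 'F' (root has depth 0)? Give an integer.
Answer: 3

Derivation:
Path from root to F: A -> B -> H -> F
Depth = number of edges = 3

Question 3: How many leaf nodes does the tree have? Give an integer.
Answer: 5

Derivation:
Leaves (nodes with no children): C, D, E, F, G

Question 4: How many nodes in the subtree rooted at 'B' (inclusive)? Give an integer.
Answer: 4

Derivation:
Subtree rooted at B contains: B, C, F, H
Count = 4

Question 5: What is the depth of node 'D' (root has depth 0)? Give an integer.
Path from root to D: A -> D
Depth = number of edges = 1

Answer: 1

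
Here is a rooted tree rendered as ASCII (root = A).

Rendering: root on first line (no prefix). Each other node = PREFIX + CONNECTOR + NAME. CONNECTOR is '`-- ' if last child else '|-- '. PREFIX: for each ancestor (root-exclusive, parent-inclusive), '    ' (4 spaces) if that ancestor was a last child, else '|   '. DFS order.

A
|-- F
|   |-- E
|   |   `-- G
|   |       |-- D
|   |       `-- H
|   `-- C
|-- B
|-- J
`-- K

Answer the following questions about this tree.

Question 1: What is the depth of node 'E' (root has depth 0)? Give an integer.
Answer: 2

Derivation:
Path from root to E: A -> F -> E
Depth = number of edges = 2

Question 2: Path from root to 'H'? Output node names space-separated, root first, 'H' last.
Answer: A F E G H

Derivation:
Walk down from root: A -> F -> E -> G -> H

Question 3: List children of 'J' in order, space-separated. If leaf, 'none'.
Answer: none

Derivation:
Node J's children (from adjacency): (leaf)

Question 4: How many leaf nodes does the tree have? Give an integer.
Answer: 6

Derivation:
Leaves (nodes with no children): B, C, D, H, J, K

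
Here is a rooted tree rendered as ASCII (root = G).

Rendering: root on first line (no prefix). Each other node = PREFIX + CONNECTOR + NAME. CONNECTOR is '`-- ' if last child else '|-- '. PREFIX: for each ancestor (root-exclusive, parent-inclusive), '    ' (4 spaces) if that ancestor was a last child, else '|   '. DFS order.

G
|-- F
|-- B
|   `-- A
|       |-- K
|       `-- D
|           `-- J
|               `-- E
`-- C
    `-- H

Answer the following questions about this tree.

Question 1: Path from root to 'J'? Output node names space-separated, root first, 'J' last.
Answer: G B A D J

Derivation:
Walk down from root: G -> B -> A -> D -> J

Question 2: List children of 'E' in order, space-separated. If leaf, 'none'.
Answer: none

Derivation:
Node E's children (from adjacency): (leaf)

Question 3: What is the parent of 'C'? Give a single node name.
Answer: G

Derivation:
Scan adjacency: C appears as child of G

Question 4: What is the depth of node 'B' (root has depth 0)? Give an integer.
Answer: 1

Derivation:
Path from root to B: G -> B
Depth = number of edges = 1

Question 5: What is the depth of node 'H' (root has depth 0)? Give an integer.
Path from root to H: G -> C -> H
Depth = number of edges = 2

Answer: 2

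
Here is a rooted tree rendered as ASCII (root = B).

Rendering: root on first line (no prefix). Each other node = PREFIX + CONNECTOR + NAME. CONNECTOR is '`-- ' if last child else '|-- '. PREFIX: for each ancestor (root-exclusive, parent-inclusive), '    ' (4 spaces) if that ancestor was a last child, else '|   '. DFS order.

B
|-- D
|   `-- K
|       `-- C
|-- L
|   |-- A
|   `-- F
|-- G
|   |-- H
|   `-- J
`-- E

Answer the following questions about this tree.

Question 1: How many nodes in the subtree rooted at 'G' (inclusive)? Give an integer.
Subtree rooted at G contains: G, H, J
Count = 3

Answer: 3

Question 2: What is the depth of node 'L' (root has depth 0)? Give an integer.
Path from root to L: B -> L
Depth = number of edges = 1

Answer: 1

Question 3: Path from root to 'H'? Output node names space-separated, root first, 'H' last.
Answer: B G H

Derivation:
Walk down from root: B -> G -> H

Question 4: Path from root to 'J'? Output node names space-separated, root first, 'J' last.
Walk down from root: B -> G -> J

Answer: B G J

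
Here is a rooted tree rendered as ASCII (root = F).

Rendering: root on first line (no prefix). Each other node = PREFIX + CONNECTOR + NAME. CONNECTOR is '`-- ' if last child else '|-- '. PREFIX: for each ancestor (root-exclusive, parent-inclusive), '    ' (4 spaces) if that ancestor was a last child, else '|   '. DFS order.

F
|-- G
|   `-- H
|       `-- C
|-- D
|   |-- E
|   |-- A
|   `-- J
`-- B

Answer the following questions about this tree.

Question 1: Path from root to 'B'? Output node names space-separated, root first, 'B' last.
Answer: F B

Derivation:
Walk down from root: F -> B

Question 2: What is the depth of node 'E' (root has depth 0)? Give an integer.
Answer: 2

Derivation:
Path from root to E: F -> D -> E
Depth = number of edges = 2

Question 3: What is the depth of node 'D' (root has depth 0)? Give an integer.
Path from root to D: F -> D
Depth = number of edges = 1

Answer: 1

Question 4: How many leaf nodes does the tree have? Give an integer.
Answer: 5

Derivation:
Leaves (nodes with no children): A, B, C, E, J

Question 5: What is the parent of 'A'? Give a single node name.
Answer: D

Derivation:
Scan adjacency: A appears as child of D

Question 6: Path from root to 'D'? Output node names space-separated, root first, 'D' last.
Answer: F D

Derivation:
Walk down from root: F -> D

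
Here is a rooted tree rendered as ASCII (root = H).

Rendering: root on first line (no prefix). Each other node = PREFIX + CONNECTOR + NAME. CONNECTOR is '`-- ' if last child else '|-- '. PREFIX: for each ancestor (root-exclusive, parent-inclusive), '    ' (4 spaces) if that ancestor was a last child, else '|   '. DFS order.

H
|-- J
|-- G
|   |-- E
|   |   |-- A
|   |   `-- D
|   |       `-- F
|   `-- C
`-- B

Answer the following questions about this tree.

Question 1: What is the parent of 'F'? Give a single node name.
Answer: D

Derivation:
Scan adjacency: F appears as child of D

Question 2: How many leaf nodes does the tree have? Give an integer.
Leaves (nodes with no children): A, B, C, F, J

Answer: 5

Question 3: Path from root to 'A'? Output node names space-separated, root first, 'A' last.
Walk down from root: H -> G -> E -> A

Answer: H G E A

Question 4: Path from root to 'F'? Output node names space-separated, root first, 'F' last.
Answer: H G E D F

Derivation:
Walk down from root: H -> G -> E -> D -> F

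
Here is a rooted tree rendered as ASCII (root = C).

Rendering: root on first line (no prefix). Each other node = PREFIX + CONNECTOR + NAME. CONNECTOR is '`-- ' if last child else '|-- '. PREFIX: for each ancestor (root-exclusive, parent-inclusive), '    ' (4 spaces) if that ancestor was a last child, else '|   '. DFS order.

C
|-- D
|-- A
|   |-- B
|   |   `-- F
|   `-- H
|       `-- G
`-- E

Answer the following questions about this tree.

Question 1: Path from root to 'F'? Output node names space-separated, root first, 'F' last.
Walk down from root: C -> A -> B -> F

Answer: C A B F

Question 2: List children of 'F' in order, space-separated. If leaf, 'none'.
Node F's children (from adjacency): (leaf)

Answer: none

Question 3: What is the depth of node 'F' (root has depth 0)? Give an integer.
Answer: 3

Derivation:
Path from root to F: C -> A -> B -> F
Depth = number of edges = 3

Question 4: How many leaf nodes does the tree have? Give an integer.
Answer: 4

Derivation:
Leaves (nodes with no children): D, E, F, G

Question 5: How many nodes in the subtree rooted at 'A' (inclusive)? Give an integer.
Answer: 5

Derivation:
Subtree rooted at A contains: A, B, F, G, H
Count = 5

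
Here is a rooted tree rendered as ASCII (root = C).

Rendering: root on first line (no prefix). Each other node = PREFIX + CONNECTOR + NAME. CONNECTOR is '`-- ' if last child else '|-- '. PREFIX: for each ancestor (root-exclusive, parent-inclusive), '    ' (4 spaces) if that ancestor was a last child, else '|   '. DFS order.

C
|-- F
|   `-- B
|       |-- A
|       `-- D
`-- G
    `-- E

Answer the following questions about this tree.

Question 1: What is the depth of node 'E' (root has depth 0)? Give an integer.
Path from root to E: C -> G -> E
Depth = number of edges = 2

Answer: 2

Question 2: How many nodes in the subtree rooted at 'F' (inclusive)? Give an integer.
Subtree rooted at F contains: A, B, D, F
Count = 4

Answer: 4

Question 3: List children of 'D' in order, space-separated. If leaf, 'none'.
Answer: none

Derivation:
Node D's children (from adjacency): (leaf)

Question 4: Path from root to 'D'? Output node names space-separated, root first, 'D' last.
Walk down from root: C -> F -> B -> D

Answer: C F B D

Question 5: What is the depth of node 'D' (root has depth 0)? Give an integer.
Answer: 3

Derivation:
Path from root to D: C -> F -> B -> D
Depth = number of edges = 3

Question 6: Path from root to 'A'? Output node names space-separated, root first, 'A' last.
Answer: C F B A

Derivation:
Walk down from root: C -> F -> B -> A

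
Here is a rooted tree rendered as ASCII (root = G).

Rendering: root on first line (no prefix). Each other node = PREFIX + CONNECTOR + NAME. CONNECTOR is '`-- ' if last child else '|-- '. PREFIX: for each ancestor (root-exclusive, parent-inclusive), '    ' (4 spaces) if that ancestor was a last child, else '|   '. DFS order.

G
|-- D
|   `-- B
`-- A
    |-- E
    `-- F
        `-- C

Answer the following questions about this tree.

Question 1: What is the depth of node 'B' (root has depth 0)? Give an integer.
Answer: 2

Derivation:
Path from root to B: G -> D -> B
Depth = number of edges = 2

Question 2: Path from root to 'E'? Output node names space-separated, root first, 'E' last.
Walk down from root: G -> A -> E

Answer: G A E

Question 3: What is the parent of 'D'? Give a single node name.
Scan adjacency: D appears as child of G

Answer: G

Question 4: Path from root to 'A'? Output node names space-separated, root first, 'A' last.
Answer: G A

Derivation:
Walk down from root: G -> A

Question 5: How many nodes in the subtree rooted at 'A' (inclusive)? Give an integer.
Answer: 4

Derivation:
Subtree rooted at A contains: A, C, E, F
Count = 4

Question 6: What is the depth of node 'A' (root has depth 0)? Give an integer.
Answer: 1

Derivation:
Path from root to A: G -> A
Depth = number of edges = 1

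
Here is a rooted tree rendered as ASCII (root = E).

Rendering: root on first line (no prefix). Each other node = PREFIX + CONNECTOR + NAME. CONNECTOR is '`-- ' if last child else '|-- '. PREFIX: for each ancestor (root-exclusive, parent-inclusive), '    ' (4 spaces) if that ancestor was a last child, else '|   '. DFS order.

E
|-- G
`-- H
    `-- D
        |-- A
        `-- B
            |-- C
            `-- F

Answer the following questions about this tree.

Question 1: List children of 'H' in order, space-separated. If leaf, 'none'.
Answer: D

Derivation:
Node H's children (from adjacency): D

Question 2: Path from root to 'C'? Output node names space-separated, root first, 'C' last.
Walk down from root: E -> H -> D -> B -> C

Answer: E H D B C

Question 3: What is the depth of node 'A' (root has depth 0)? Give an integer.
Answer: 3

Derivation:
Path from root to A: E -> H -> D -> A
Depth = number of edges = 3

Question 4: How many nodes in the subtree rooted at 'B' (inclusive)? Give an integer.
Answer: 3

Derivation:
Subtree rooted at B contains: B, C, F
Count = 3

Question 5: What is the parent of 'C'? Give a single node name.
Scan adjacency: C appears as child of B

Answer: B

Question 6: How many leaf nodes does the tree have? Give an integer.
Answer: 4

Derivation:
Leaves (nodes with no children): A, C, F, G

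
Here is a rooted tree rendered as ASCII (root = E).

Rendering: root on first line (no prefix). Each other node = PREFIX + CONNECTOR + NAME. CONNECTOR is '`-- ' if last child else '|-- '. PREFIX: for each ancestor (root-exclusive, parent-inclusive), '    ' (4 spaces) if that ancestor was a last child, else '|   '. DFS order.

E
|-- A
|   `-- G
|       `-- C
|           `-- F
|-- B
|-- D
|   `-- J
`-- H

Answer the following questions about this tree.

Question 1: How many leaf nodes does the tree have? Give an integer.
Answer: 4

Derivation:
Leaves (nodes with no children): B, F, H, J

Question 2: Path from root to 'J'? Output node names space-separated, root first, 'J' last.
Answer: E D J

Derivation:
Walk down from root: E -> D -> J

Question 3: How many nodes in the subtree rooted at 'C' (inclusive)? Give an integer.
Answer: 2

Derivation:
Subtree rooted at C contains: C, F
Count = 2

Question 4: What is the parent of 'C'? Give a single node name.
Answer: G

Derivation:
Scan adjacency: C appears as child of G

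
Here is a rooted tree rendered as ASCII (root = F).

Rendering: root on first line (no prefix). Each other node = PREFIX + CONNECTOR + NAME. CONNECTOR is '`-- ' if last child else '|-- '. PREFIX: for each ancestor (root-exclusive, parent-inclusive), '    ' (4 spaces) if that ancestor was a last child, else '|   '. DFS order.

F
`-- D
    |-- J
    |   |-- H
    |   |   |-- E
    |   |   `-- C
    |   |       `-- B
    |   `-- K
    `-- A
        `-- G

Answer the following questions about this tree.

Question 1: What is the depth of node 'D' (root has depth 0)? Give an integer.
Answer: 1

Derivation:
Path from root to D: F -> D
Depth = number of edges = 1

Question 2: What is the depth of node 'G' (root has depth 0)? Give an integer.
Answer: 3

Derivation:
Path from root to G: F -> D -> A -> G
Depth = number of edges = 3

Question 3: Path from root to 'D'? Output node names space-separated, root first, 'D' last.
Answer: F D

Derivation:
Walk down from root: F -> D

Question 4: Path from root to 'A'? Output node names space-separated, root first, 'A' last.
Walk down from root: F -> D -> A

Answer: F D A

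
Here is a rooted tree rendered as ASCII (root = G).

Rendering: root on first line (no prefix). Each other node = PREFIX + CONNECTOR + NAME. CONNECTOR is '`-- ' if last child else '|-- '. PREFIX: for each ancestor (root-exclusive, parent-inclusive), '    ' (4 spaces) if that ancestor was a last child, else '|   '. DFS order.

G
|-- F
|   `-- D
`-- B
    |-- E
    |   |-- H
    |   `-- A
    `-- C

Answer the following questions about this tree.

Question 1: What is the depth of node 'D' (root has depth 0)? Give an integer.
Answer: 2

Derivation:
Path from root to D: G -> F -> D
Depth = number of edges = 2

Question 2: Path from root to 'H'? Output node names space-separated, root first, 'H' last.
Answer: G B E H

Derivation:
Walk down from root: G -> B -> E -> H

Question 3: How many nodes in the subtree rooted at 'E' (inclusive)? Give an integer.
Answer: 3

Derivation:
Subtree rooted at E contains: A, E, H
Count = 3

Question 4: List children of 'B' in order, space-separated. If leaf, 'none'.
Node B's children (from adjacency): E, C

Answer: E C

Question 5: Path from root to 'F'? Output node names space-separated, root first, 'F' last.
Walk down from root: G -> F

Answer: G F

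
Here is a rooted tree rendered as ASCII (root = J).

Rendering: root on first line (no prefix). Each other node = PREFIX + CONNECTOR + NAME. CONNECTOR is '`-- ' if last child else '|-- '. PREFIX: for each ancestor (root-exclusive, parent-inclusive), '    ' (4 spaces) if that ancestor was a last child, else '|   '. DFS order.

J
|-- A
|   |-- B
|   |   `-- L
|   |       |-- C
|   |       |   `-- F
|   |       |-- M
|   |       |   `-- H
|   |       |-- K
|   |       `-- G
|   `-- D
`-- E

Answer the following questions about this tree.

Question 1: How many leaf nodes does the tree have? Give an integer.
Leaves (nodes with no children): D, E, F, G, H, K

Answer: 6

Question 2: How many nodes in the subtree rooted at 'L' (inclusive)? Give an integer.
Subtree rooted at L contains: C, F, G, H, K, L, M
Count = 7

Answer: 7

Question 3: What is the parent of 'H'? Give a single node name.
Scan adjacency: H appears as child of M

Answer: M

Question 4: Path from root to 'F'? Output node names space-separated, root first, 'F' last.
Walk down from root: J -> A -> B -> L -> C -> F

Answer: J A B L C F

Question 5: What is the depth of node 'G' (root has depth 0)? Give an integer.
Answer: 4

Derivation:
Path from root to G: J -> A -> B -> L -> G
Depth = number of edges = 4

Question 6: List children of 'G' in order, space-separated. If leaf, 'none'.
Answer: none

Derivation:
Node G's children (from adjacency): (leaf)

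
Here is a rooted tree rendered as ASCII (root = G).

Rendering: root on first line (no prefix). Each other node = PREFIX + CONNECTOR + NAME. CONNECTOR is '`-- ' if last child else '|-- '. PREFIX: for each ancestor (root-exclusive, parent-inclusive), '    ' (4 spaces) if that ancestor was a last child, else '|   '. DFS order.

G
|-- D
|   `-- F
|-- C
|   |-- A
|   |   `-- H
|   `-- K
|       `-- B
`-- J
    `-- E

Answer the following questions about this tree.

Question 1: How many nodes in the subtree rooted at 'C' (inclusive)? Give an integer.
Answer: 5

Derivation:
Subtree rooted at C contains: A, B, C, H, K
Count = 5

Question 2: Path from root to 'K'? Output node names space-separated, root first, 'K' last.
Answer: G C K

Derivation:
Walk down from root: G -> C -> K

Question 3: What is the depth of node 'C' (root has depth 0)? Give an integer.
Path from root to C: G -> C
Depth = number of edges = 1

Answer: 1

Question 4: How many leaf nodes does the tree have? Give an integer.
Answer: 4

Derivation:
Leaves (nodes with no children): B, E, F, H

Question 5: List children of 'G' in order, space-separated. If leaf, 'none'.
Node G's children (from adjacency): D, C, J

Answer: D C J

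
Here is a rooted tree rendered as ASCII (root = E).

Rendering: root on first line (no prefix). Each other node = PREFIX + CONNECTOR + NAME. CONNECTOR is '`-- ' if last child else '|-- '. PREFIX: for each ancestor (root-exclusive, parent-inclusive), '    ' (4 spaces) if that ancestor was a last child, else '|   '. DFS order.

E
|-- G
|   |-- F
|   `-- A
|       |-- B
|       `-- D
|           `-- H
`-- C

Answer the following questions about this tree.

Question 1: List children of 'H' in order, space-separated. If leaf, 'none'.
Node H's children (from adjacency): (leaf)

Answer: none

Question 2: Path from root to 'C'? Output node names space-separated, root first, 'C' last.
Answer: E C

Derivation:
Walk down from root: E -> C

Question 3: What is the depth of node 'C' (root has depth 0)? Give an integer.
Path from root to C: E -> C
Depth = number of edges = 1

Answer: 1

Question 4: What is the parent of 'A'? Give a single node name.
Scan adjacency: A appears as child of G

Answer: G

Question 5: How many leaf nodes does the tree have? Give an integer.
Answer: 4

Derivation:
Leaves (nodes with no children): B, C, F, H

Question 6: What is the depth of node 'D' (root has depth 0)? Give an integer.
Path from root to D: E -> G -> A -> D
Depth = number of edges = 3

Answer: 3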